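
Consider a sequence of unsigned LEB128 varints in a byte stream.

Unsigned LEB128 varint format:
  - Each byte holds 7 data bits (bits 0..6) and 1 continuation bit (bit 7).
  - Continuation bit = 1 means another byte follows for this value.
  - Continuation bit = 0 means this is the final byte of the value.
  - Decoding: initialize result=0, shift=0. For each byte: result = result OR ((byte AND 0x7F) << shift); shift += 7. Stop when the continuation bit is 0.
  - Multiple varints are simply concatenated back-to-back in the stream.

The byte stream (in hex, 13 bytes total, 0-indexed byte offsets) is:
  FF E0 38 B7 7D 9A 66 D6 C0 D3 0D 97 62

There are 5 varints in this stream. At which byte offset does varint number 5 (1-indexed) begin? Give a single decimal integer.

  byte[0]=0xFF cont=1 payload=0x7F=127: acc |= 127<<0 -> acc=127 shift=7
  byte[1]=0xE0 cont=1 payload=0x60=96: acc |= 96<<7 -> acc=12415 shift=14
  byte[2]=0x38 cont=0 payload=0x38=56: acc |= 56<<14 -> acc=929919 shift=21 [end]
Varint 1: bytes[0:3] = FF E0 38 -> value 929919 (3 byte(s))
  byte[3]=0xB7 cont=1 payload=0x37=55: acc |= 55<<0 -> acc=55 shift=7
  byte[4]=0x7D cont=0 payload=0x7D=125: acc |= 125<<7 -> acc=16055 shift=14 [end]
Varint 2: bytes[3:5] = B7 7D -> value 16055 (2 byte(s))
  byte[5]=0x9A cont=1 payload=0x1A=26: acc |= 26<<0 -> acc=26 shift=7
  byte[6]=0x66 cont=0 payload=0x66=102: acc |= 102<<7 -> acc=13082 shift=14 [end]
Varint 3: bytes[5:7] = 9A 66 -> value 13082 (2 byte(s))
  byte[7]=0xD6 cont=1 payload=0x56=86: acc |= 86<<0 -> acc=86 shift=7
  byte[8]=0xC0 cont=1 payload=0x40=64: acc |= 64<<7 -> acc=8278 shift=14
  byte[9]=0xD3 cont=1 payload=0x53=83: acc |= 83<<14 -> acc=1368150 shift=21
  byte[10]=0x0D cont=0 payload=0x0D=13: acc |= 13<<21 -> acc=28631126 shift=28 [end]
Varint 4: bytes[7:11] = D6 C0 D3 0D -> value 28631126 (4 byte(s))
  byte[11]=0x97 cont=1 payload=0x17=23: acc |= 23<<0 -> acc=23 shift=7
  byte[12]=0x62 cont=0 payload=0x62=98: acc |= 98<<7 -> acc=12567 shift=14 [end]
Varint 5: bytes[11:13] = 97 62 -> value 12567 (2 byte(s))

Answer: 11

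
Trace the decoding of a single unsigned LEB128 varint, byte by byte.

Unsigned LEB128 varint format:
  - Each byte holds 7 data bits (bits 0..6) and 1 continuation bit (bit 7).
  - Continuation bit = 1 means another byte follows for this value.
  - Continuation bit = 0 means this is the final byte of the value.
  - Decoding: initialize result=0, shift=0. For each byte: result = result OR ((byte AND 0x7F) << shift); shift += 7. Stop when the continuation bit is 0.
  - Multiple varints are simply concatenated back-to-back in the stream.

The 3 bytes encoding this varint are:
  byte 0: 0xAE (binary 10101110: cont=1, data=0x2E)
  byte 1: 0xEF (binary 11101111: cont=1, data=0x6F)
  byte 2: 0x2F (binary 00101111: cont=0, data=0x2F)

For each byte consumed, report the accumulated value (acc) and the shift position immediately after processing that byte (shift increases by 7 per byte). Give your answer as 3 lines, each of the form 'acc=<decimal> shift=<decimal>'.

byte 0=0xAE: payload=0x2E=46, contrib = 46<<0 = 46; acc -> 46, shift -> 7
byte 1=0xEF: payload=0x6F=111, contrib = 111<<7 = 14208; acc -> 14254, shift -> 14
byte 2=0x2F: payload=0x2F=47, contrib = 47<<14 = 770048; acc -> 784302, shift -> 21

Answer: acc=46 shift=7
acc=14254 shift=14
acc=784302 shift=21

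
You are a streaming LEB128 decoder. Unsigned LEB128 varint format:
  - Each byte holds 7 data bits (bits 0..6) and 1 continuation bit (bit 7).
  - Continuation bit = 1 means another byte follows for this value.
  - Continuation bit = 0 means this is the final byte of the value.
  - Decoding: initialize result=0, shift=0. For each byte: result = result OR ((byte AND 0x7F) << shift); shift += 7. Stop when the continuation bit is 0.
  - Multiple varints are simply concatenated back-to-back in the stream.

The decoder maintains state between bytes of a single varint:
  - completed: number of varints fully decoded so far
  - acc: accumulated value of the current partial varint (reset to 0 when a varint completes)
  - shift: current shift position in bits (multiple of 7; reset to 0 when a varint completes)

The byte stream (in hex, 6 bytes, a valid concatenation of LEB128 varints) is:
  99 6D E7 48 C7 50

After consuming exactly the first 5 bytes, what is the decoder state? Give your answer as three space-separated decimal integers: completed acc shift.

byte[0]=0x99 cont=1 payload=0x19: acc |= 25<<0 -> completed=0 acc=25 shift=7
byte[1]=0x6D cont=0 payload=0x6D: varint #1 complete (value=13977); reset -> completed=1 acc=0 shift=0
byte[2]=0xE7 cont=1 payload=0x67: acc |= 103<<0 -> completed=1 acc=103 shift=7
byte[3]=0x48 cont=0 payload=0x48: varint #2 complete (value=9319); reset -> completed=2 acc=0 shift=0
byte[4]=0xC7 cont=1 payload=0x47: acc |= 71<<0 -> completed=2 acc=71 shift=7

Answer: 2 71 7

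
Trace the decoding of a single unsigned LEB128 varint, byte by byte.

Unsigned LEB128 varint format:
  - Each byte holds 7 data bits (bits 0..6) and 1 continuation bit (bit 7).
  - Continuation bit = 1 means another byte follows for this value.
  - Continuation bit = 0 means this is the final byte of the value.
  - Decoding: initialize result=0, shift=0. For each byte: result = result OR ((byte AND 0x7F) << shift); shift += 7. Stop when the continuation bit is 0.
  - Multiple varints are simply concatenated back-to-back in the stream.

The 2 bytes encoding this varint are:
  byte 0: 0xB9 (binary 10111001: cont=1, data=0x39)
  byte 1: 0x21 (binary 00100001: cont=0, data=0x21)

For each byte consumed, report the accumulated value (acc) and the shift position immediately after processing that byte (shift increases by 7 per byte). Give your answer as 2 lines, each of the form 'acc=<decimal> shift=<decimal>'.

byte 0=0xB9: payload=0x39=57, contrib = 57<<0 = 57; acc -> 57, shift -> 7
byte 1=0x21: payload=0x21=33, contrib = 33<<7 = 4224; acc -> 4281, shift -> 14

Answer: acc=57 shift=7
acc=4281 shift=14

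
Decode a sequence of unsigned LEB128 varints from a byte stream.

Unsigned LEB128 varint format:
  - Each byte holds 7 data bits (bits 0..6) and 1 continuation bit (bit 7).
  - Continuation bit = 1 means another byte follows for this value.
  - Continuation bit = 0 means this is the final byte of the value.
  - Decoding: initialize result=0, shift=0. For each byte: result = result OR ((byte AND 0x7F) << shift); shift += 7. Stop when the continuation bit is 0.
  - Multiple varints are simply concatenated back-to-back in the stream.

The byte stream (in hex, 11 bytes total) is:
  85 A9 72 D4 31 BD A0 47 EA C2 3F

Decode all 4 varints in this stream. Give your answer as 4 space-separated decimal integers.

Answer: 1873029 6356 1167421 1040746

Derivation:
  byte[0]=0x85 cont=1 payload=0x05=5: acc |= 5<<0 -> acc=5 shift=7
  byte[1]=0xA9 cont=1 payload=0x29=41: acc |= 41<<7 -> acc=5253 shift=14
  byte[2]=0x72 cont=0 payload=0x72=114: acc |= 114<<14 -> acc=1873029 shift=21 [end]
Varint 1: bytes[0:3] = 85 A9 72 -> value 1873029 (3 byte(s))
  byte[3]=0xD4 cont=1 payload=0x54=84: acc |= 84<<0 -> acc=84 shift=7
  byte[4]=0x31 cont=0 payload=0x31=49: acc |= 49<<7 -> acc=6356 shift=14 [end]
Varint 2: bytes[3:5] = D4 31 -> value 6356 (2 byte(s))
  byte[5]=0xBD cont=1 payload=0x3D=61: acc |= 61<<0 -> acc=61 shift=7
  byte[6]=0xA0 cont=1 payload=0x20=32: acc |= 32<<7 -> acc=4157 shift=14
  byte[7]=0x47 cont=0 payload=0x47=71: acc |= 71<<14 -> acc=1167421 shift=21 [end]
Varint 3: bytes[5:8] = BD A0 47 -> value 1167421 (3 byte(s))
  byte[8]=0xEA cont=1 payload=0x6A=106: acc |= 106<<0 -> acc=106 shift=7
  byte[9]=0xC2 cont=1 payload=0x42=66: acc |= 66<<7 -> acc=8554 shift=14
  byte[10]=0x3F cont=0 payload=0x3F=63: acc |= 63<<14 -> acc=1040746 shift=21 [end]
Varint 4: bytes[8:11] = EA C2 3F -> value 1040746 (3 byte(s))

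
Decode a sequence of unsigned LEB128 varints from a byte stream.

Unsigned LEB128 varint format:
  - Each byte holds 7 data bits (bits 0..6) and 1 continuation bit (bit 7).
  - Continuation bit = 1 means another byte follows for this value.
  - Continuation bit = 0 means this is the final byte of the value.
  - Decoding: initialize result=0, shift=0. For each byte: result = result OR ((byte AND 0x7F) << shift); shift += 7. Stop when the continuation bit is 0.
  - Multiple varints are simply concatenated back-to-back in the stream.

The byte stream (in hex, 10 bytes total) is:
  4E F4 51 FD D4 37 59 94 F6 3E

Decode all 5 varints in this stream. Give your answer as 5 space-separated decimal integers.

Answer: 78 10484 911997 89 1030932

Derivation:
  byte[0]=0x4E cont=0 payload=0x4E=78: acc |= 78<<0 -> acc=78 shift=7 [end]
Varint 1: bytes[0:1] = 4E -> value 78 (1 byte(s))
  byte[1]=0xF4 cont=1 payload=0x74=116: acc |= 116<<0 -> acc=116 shift=7
  byte[2]=0x51 cont=0 payload=0x51=81: acc |= 81<<7 -> acc=10484 shift=14 [end]
Varint 2: bytes[1:3] = F4 51 -> value 10484 (2 byte(s))
  byte[3]=0xFD cont=1 payload=0x7D=125: acc |= 125<<0 -> acc=125 shift=7
  byte[4]=0xD4 cont=1 payload=0x54=84: acc |= 84<<7 -> acc=10877 shift=14
  byte[5]=0x37 cont=0 payload=0x37=55: acc |= 55<<14 -> acc=911997 shift=21 [end]
Varint 3: bytes[3:6] = FD D4 37 -> value 911997 (3 byte(s))
  byte[6]=0x59 cont=0 payload=0x59=89: acc |= 89<<0 -> acc=89 shift=7 [end]
Varint 4: bytes[6:7] = 59 -> value 89 (1 byte(s))
  byte[7]=0x94 cont=1 payload=0x14=20: acc |= 20<<0 -> acc=20 shift=7
  byte[8]=0xF6 cont=1 payload=0x76=118: acc |= 118<<7 -> acc=15124 shift=14
  byte[9]=0x3E cont=0 payload=0x3E=62: acc |= 62<<14 -> acc=1030932 shift=21 [end]
Varint 5: bytes[7:10] = 94 F6 3E -> value 1030932 (3 byte(s))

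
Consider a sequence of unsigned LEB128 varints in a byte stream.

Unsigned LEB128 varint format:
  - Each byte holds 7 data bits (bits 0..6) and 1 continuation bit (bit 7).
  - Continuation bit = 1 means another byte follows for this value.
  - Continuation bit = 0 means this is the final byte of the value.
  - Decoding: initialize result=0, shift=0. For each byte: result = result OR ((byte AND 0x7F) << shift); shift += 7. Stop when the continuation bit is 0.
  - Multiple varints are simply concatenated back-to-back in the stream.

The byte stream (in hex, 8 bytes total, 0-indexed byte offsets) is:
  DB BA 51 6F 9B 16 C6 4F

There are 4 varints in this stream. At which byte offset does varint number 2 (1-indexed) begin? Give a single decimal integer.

  byte[0]=0xDB cont=1 payload=0x5B=91: acc |= 91<<0 -> acc=91 shift=7
  byte[1]=0xBA cont=1 payload=0x3A=58: acc |= 58<<7 -> acc=7515 shift=14
  byte[2]=0x51 cont=0 payload=0x51=81: acc |= 81<<14 -> acc=1334619 shift=21 [end]
Varint 1: bytes[0:3] = DB BA 51 -> value 1334619 (3 byte(s))
  byte[3]=0x6F cont=0 payload=0x6F=111: acc |= 111<<0 -> acc=111 shift=7 [end]
Varint 2: bytes[3:4] = 6F -> value 111 (1 byte(s))
  byte[4]=0x9B cont=1 payload=0x1B=27: acc |= 27<<0 -> acc=27 shift=7
  byte[5]=0x16 cont=0 payload=0x16=22: acc |= 22<<7 -> acc=2843 shift=14 [end]
Varint 3: bytes[4:6] = 9B 16 -> value 2843 (2 byte(s))
  byte[6]=0xC6 cont=1 payload=0x46=70: acc |= 70<<0 -> acc=70 shift=7
  byte[7]=0x4F cont=0 payload=0x4F=79: acc |= 79<<7 -> acc=10182 shift=14 [end]
Varint 4: bytes[6:8] = C6 4F -> value 10182 (2 byte(s))

Answer: 3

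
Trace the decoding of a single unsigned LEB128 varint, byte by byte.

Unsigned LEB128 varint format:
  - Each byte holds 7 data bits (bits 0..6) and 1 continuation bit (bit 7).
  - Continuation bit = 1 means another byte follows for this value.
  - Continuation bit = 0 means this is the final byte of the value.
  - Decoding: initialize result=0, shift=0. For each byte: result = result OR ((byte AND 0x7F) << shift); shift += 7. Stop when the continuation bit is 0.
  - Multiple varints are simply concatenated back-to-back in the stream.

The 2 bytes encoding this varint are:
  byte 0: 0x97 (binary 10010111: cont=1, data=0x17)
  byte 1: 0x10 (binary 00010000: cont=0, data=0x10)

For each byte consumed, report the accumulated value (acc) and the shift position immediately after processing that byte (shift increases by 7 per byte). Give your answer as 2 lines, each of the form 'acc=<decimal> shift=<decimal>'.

Answer: acc=23 shift=7
acc=2071 shift=14

Derivation:
byte 0=0x97: payload=0x17=23, contrib = 23<<0 = 23; acc -> 23, shift -> 7
byte 1=0x10: payload=0x10=16, contrib = 16<<7 = 2048; acc -> 2071, shift -> 14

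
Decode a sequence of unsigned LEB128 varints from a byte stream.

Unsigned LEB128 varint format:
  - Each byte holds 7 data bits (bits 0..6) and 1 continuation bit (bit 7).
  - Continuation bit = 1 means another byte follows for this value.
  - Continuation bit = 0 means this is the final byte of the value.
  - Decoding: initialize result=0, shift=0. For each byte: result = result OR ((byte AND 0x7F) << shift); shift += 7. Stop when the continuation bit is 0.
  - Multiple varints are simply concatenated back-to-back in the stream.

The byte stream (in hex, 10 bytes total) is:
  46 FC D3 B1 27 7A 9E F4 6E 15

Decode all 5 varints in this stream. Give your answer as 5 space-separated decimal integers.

  byte[0]=0x46 cont=0 payload=0x46=70: acc |= 70<<0 -> acc=70 shift=7 [end]
Varint 1: bytes[0:1] = 46 -> value 70 (1 byte(s))
  byte[1]=0xFC cont=1 payload=0x7C=124: acc |= 124<<0 -> acc=124 shift=7
  byte[2]=0xD3 cont=1 payload=0x53=83: acc |= 83<<7 -> acc=10748 shift=14
  byte[3]=0xB1 cont=1 payload=0x31=49: acc |= 49<<14 -> acc=813564 shift=21
  byte[4]=0x27 cont=0 payload=0x27=39: acc |= 39<<21 -> acc=82602492 shift=28 [end]
Varint 2: bytes[1:5] = FC D3 B1 27 -> value 82602492 (4 byte(s))
  byte[5]=0x7A cont=0 payload=0x7A=122: acc |= 122<<0 -> acc=122 shift=7 [end]
Varint 3: bytes[5:6] = 7A -> value 122 (1 byte(s))
  byte[6]=0x9E cont=1 payload=0x1E=30: acc |= 30<<0 -> acc=30 shift=7
  byte[7]=0xF4 cont=1 payload=0x74=116: acc |= 116<<7 -> acc=14878 shift=14
  byte[8]=0x6E cont=0 payload=0x6E=110: acc |= 110<<14 -> acc=1817118 shift=21 [end]
Varint 4: bytes[6:9] = 9E F4 6E -> value 1817118 (3 byte(s))
  byte[9]=0x15 cont=0 payload=0x15=21: acc |= 21<<0 -> acc=21 shift=7 [end]
Varint 5: bytes[9:10] = 15 -> value 21 (1 byte(s))

Answer: 70 82602492 122 1817118 21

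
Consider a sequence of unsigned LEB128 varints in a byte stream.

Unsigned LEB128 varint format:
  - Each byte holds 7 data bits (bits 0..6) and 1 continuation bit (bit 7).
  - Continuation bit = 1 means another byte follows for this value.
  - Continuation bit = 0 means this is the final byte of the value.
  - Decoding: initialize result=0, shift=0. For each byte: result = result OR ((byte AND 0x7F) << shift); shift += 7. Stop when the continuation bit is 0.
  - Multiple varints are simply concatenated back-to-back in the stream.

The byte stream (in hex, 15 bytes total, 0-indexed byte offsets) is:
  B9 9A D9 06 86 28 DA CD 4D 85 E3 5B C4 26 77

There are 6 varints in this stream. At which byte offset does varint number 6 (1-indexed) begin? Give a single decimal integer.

Answer: 14

Derivation:
  byte[0]=0xB9 cont=1 payload=0x39=57: acc |= 57<<0 -> acc=57 shift=7
  byte[1]=0x9A cont=1 payload=0x1A=26: acc |= 26<<7 -> acc=3385 shift=14
  byte[2]=0xD9 cont=1 payload=0x59=89: acc |= 89<<14 -> acc=1461561 shift=21
  byte[3]=0x06 cont=0 payload=0x06=6: acc |= 6<<21 -> acc=14044473 shift=28 [end]
Varint 1: bytes[0:4] = B9 9A D9 06 -> value 14044473 (4 byte(s))
  byte[4]=0x86 cont=1 payload=0x06=6: acc |= 6<<0 -> acc=6 shift=7
  byte[5]=0x28 cont=0 payload=0x28=40: acc |= 40<<7 -> acc=5126 shift=14 [end]
Varint 2: bytes[4:6] = 86 28 -> value 5126 (2 byte(s))
  byte[6]=0xDA cont=1 payload=0x5A=90: acc |= 90<<0 -> acc=90 shift=7
  byte[7]=0xCD cont=1 payload=0x4D=77: acc |= 77<<7 -> acc=9946 shift=14
  byte[8]=0x4D cont=0 payload=0x4D=77: acc |= 77<<14 -> acc=1271514 shift=21 [end]
Varint 3: bytes[6:9] = DA CD 4D -> value 1271514 (3 byte(s))
  byte[9]=0x85 cont=1 payload=0x05=5: acc |= 5<<0 -> acc=5 shift=7
  byte[10]=0xE3 cont=1 payload=0x63=99: acc |= 99<<7 -> acc=12677 shift=14
  byte[11]=0x5B cont=0 payload=0x5B=91: acc |= 91<<14 -> acc=1503621 shift=21 [end]
Varint 4: bytes[9:12] = 85 E3 5B -> value 1503621 (3 byte(s))
  byte[12]=0xC4 cont=1 payload=0x44=68: acc |= 68<<0 -> acc=68 shift=7
  byte[13]=0x26 cont=0 payload=0x26=38: acc |= 38<<7 -> acc=4932 shift=14 [end]
Varint 5: bytes[12:14] = C4 26 -> value 4932 (2 byte(s))
  byte[14]=0x77 cont=0 payload=0x77=119: acc |= 119<<0 -> acc=119 shift=7 [end]
Varint 6: bytes[14:15] = 77 -> value 119 (1 byte(s))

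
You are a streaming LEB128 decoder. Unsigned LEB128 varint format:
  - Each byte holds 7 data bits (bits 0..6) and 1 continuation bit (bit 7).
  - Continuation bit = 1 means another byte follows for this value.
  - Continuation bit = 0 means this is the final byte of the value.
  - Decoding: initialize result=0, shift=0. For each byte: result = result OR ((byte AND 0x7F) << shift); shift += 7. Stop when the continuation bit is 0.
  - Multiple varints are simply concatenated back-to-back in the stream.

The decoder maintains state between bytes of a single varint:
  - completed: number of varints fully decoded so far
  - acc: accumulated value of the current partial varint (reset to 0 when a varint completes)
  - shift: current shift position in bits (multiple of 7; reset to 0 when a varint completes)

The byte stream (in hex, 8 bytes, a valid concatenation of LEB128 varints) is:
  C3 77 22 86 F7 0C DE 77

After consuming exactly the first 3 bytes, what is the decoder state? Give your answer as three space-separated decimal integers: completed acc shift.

byte[0]=0xC3 cont=1 payload=0x43: acc |= 67<<0 -> completed=0 acc=67 shift=7
byte[1]=0x77 cont=0 payload=0x77: varint #1 complete (value=15299); reset -> completed=1 acc=0 shift=0
byte[2]=0x22 cont=0 payload=0x22: varint #2 complete (value=34); reset -> completed=2 acc=0 shift=0

Answer: 2 0 0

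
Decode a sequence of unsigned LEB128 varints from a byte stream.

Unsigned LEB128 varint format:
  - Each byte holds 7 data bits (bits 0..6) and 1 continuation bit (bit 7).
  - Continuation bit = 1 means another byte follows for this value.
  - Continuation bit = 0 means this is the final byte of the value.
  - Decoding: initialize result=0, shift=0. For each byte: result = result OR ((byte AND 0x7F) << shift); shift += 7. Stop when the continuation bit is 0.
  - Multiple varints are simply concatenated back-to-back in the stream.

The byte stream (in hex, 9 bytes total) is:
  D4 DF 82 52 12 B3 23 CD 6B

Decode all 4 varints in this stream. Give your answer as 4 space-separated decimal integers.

  byte[0]=0xD4 cont=1 payload=0x54=84: acc |= 84<<0 -> acc=84 shift=7
  byte[1]=0xDF cont=1 payload=0x5F=95: acc |= 95<<7 -> acc=12244 shift=14
  byte[2]=0x82 cont=1 payload=0x02=2: acc |= 2<<14 -> acc=45012 shift=21
  byte[3]=0x52 cont=0 payload=0x52=82: acc |= 82<<21 -> acc=172011476 shift=28 [end]
Varint 1: bytes[0:4] = D4 DF 82 52 -> value 172011476 (4 byte(s))
  byte[4]=0x12 cont=0 payload=0x12=18: acc |= 18<<0 -> acc=18 shift=7 [end]
Varint 2: bytes[4:5] = 12 -> value 18 (1 byte(s))
  byte[5]=0xB3 cont=1 payload=0x33=51: acc |= 51<<0 -> acc=51 shift=7
  byte[6]=0x23 cont=0 payload=0x23=35: acc |= 35<<7 -> acc=4531 shift=14 [end]
Varint 3: bytes[5:7] = B3 23 -> value 4531 (2 byte(s))
  byte[7]=0xCD cont=1 payload=0x4D=77: acc |= 77<<0 -> acc=77 shift=7
  byte[8]=0x6B cont=0 payload=0x6B=107: acc |= 107<<7 -> acc=13773 shift=14 [end]
Varint 4: bytes[7:9] = CD 6B -> value 13773 (2 byte(s))

Answer: 172011476 18 4531 13773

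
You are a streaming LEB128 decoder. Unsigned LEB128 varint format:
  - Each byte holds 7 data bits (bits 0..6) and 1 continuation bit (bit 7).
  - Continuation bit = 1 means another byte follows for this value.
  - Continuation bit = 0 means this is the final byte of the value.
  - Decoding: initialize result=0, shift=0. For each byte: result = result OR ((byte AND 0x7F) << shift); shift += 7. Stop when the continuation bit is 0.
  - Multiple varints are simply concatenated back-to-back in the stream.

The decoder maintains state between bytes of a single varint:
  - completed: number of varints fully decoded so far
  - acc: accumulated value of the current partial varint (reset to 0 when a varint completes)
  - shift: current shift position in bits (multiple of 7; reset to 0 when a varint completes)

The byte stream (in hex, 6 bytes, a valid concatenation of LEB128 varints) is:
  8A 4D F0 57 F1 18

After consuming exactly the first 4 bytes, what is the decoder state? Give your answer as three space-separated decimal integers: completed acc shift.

byte[0]=0x8A cont=1 payload=0x0A: acc |= 10<<0 -> completed=0 acc=10 shift=7
byte[1]=0x4D cont=0 payload=0x4D: varint #1 complete (value=9866); reset -> completed=1 acc=0 shift=0
byte[2]=0xF0 cont=1 payload=0x70: acc |= 112<<0 -> completed=1 acc=112 shift=7
byte[3]=0x57 cont=0 payload=0x57: varint #2 complete (value=11248); reset -> completed=2 acc=0 shift=0

Answer: 2 0 0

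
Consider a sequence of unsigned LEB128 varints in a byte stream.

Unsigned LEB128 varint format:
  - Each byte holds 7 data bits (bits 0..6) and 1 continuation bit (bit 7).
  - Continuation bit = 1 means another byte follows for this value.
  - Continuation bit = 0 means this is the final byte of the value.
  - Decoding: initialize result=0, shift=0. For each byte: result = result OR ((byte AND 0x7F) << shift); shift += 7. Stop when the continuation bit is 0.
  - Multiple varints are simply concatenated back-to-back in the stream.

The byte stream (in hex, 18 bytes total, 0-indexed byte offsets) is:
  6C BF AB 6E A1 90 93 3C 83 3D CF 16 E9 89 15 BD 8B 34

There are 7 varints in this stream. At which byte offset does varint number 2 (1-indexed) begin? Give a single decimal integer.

Answer: 1

Derivation:
  byte[0]=0x6C cont=0 payload=0x6C=108: acc |= 108<<0 -> acc=108 shift=7 [end]
Varint 1: bytes[0:1] = 6C -> value 108 (1 byte(s))
  byte[1]=0xBF cont=1 payload=0x3F=63: acc |= 63<<0 -> acc=63 shift=7
  byte[2]=0xAB cont=1 payload=0x2B=43: acc |= 43<<7 -> acc=5567 shift=14
  byte[3]=0x6E cont=0 payload=0x6E=110: acc |= 110<<14 -> acc=1807807 shift=21 [end]
Varint 2: bytes[1:4] = BF AB 6E -> value 1807807 (3 byte(s))
  byte[4]=0xA1 cont=1 payload=0x21=33: acc |= 33<<0 -> acc=33 shift=7
  byte[5]=0x90 cont=1 payload=0x10=16: acc |= 16<<7 -> acc=2081 shift=14
  byte[6]=0x93 cont=1 payload=0x13=19: acc |= 19<<14 -> acc=313377 shift=21
  byte[7]=0x3C cont=0 payload=0x3C=60: acc |= 60<<21 -> acc=126142497 shift=28 [end]
Varint 3: bytes[4:8] = A1 90 93 3C -> value 126142497 (4 byte(s))
  byte[8]=0x83 cont=1 payload=0x03=3: acc |= 3<<0 -> acc=3 shift=7
  byte[9]=0x3D cont=0 payload=0x3D=61: acc |= 61<<7 -> acc=7811 shift=14 [end]
Varint 4: bytes[8:10] = 83 3D -> value 7811 (2 byte(s))
  byte[10]=0xCF cont=1 payload=0x4F=79: acc |= 79<<0 -> acc=79 shift=7
  byte[11]=0x16 cont=0 payload=0x16=22: acc |= 22<<7 -> acc=2895 shift=14 [end]
Varint 5: bytes[10:12] = CF 16 -> value 2895 (2 byte(s))
  byte[12]=0xE9 cont=1 payload=0x69=105: acc |= 105<<0 -> acc=105 shift=7
  byte[13]=0x89 cont=1 payload=0x09=9: acc |= 9<<7 -> acc=1257 shift=14
  byte[14]=0x15 cont=0 payload=0x15=21: acc |= 21<<14 -> acc=345321 shift=21 [end]
Varint 6: bytes[12:15] = E9 89 15 -> value 345321 (3 byte(s))
  byte[15]=0xBD cont=1 payload=0x3D=61: acc |= 61<<0 -> acc=61 shift=7
  byte[16]=0x8B cont=1 payload=0x0B=11: acc |= 11<<7 -> acc=1469 shift=14
  byte[17]=0x34 cont=0 payload=0x34=52: acc |= 52<<14 -> acc=853437 shift=21 [end]
Varint 7: bytes[15:18] = BD 8B 34 -> value 853437 (3 byte(s))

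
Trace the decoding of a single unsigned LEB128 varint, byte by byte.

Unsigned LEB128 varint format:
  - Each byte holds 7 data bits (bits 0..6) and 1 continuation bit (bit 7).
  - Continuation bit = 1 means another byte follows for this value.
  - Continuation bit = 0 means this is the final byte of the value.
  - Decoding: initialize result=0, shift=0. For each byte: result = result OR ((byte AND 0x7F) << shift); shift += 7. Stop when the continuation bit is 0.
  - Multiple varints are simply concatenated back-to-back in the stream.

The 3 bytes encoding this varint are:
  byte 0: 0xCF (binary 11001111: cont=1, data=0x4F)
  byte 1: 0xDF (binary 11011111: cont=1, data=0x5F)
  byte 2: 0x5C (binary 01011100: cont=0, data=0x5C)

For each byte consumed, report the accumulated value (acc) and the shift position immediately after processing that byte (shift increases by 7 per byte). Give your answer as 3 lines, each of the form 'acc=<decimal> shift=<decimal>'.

Answer: acc=79 shift=7
acc=12239 shift=14
acc=1519567 shift=21

Derivation:
byte 0=0xCF: payload=0x4F=79, contrib = 79<<0 = 79; acc -> 79, shift -> 7
byte 1=0xDF: payload=0x5F=95, contrib = 95<<7 = 12160; acc -> 12239, shift -> 14
byte 2=0x5C: payload=0x5C=92, contrib = 92<<14 = 1507328; acc -> 1519567, shift -> 21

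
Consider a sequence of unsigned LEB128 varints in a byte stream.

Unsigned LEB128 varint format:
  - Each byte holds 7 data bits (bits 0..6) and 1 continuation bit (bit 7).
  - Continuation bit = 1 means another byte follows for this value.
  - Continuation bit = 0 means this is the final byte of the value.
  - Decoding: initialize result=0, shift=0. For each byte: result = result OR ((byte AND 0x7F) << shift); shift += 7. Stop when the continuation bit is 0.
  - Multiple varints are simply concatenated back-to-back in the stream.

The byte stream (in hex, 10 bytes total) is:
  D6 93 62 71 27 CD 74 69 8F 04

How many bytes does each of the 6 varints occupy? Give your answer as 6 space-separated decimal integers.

  byte[0]=0xD6 cont=1 payload=0x56=86: acc |= 86<<0 -> acc=86 shift=7
  byte[1]=0x93 cont=1 payload=0x13=19: acc |= 19<<7 -> acc=2518 shift=14
  byte[2]=0x62 cont=0 payload=0x62=98: acc |= 98<<14 -> acc=1608150 shift=21 [end]
Varint 1: bytes[0:3] = D6 93 62 -> value 1608150 (3 byte(s))
  byte[3]=0x71 cont=0 payload=0x71=113: acc |= 113<<0 -> acc=113 shift=7 [end]
Varint 2: bytes[3:4] = 71 -> value 113 (1 byte(s))
  byte[4]=0x27 cont=0 payload=0x27=39: acc |= 39<<0 -> acc=39 shift=7 [end]
Varint 3: bytes[4:5] = 27 -> value 39 (1 byte(s))
  byte[5]=0xCD cont=1 payload=0x4D=77: acc |= 77<<0 -> acc=77 shift=7
  byte[6]=0x74 cont=0 payload=0x74=116: acc |= 116<<7 -> acc=14925 shift=14 [end]
Varint 4: bytes[5:7] = CD 74 -> value 14925 (2 byte(s))
  byte[7]=0x69 cont=0 payload=0x69=105: acc |= 105<<0 -> acc=105 shift=7 [end]
Varint 5: bytes[7:8] = 69 -> value 105 (1 byte(s))
  byte[8]=0x8F cont=1 payload=0x0F=15: acc |= 15<<0 -> acc=15 shift=7
  byte[9]=0x04 cont=0 payload=0x04=4: acc |= 4<<7 -> acc=527 shift=14 [end]
Varint 6: bytes[8:10] = 8F 04 -> value 527 (2 byte(s))

Answer: 3 1 1 2 1 2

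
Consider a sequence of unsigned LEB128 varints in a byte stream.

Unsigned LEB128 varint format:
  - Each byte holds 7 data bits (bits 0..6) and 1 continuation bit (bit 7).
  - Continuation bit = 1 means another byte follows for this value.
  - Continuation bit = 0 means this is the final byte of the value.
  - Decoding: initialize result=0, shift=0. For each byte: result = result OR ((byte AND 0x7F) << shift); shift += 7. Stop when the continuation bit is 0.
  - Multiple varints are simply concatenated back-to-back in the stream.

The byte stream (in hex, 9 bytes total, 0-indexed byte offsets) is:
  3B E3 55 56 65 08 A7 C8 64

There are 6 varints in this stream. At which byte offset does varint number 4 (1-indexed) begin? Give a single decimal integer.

Answer: 4

Derivation:
  byte[0]=0x3B cont=0 payload=0x3B=59: acc |= 59<<0 -> acc=59 shift=7 [end]
Varint 1: bytes[0:1] = 3B -> value 59 (1 byte(s))
  byte[1]=0xE3 cont=1 payload=0x63=99: acc |= 99<<0 -> acc=99 shift=7
  byte[2]=0x55 cont=0 payload=0x55=85: acc |= 85<<7 -> acc=10979 shift=14 [end]
Varint 2: bytes[1:3] = E3 55 -> value 10979 (2 byte(s))
  byte[3]=0x56 cont=0 payload=0x56=86: acc |= 86<<0 -> acc=86 shift=7 [end]
Varint 3: bytes[3:4] = 56 -> value 86 (1 byte(s))
  byte[4]=0x65 cont=0 payload=0x65=101: acc |= 101<<0 -> acc=101 shift=7 [end]
Varint 4: bytes[4:5] = 65 -> value 101 (1 byte(s))
  byte[5]=0x08 cont=0 payload=0x08=8: acc |= 8<<0 -> acc=8 shift=7 [end]
Varint 5: bytes[5:6] = 08 -> value 8 (1 byte(s))
  byte[6]=0xA7 cont=1 payload=0x27=39: acc |= 39<<0 -> acc=39 shift=7
  byte[7]=0xC8 cont=1 payload=0x48=72: acc |= 72<<7 -> acc=9255 shift=14
  byte[8]=0x64 cont=0 payload=0x64=100: acc |= 100<<14 -> acc=1647655 shift=21 [end]
Varint 6: bytes[6:9] = A7 C8 64 -> value 1647655 (3 byte(s))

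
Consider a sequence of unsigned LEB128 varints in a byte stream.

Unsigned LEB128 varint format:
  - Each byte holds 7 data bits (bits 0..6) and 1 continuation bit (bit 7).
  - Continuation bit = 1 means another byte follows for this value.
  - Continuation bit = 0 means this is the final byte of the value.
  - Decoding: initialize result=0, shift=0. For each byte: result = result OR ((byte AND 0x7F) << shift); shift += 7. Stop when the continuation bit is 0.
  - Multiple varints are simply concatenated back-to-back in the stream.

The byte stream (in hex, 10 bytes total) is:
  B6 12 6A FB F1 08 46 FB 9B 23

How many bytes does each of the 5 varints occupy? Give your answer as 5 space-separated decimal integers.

  byte[0]=0xB6 cont=1 payload=0x36=54: acc |= 54<<0 -> acc=54 shift=7
  byte[1]=0x12 cont=0 payload=0x12=18: acc |= 18<<7 -> acc=2358 shift=14 [end]
Varint 1: bytes[0:2] = B6 12 -> value 2358 (2 byte(s))
  byte[2]=0x6A cont=0 payload=0x6A=106: acc |= 106<<0 -> acc=106 shift=7 [end]
Varint 2: bytes[2:3] = 6A -> value 106 (1 byte(s))
  byte[3]=0xFB cont=1 payload=0x7B=123: acc |= 123<<0 -> acc=123 shift=7
  byte[4]=0xF1 cont=1 payload=0x71=113: acc |= 113<<7 -> acc=14587 shift=14
  byte[5]=0x08 cont=0 payload=0x08=8: acc |= 8<<14 -> acc=145659 shift=21 [end]
Varint 3: bytes[3:6] = FB F1 08 -> value 145659 (3 byte(s))
  byte[6]=0x46 cont=0 payload=0x46=70: acc |= 70<<0 -> acc=70 shift=7 [end]
Varint 4: bytes[6:7] = 46 -> value 70 (1 byte(s))
  byte[7]=0xFB cont=1 payload=0x7B=123: acc |= 123<<0 -> acc=123 shift=7
  byte[8]=0x9B cont=1 payload=0x1B=27: acc |= 27<<7 -> acc=3579 shift=14
  byte[9]=0x23 cont=0 payload=0x23=35: acc |= 35<<14 -> acc=577019 shift=21 [end]
Varint 5: bytes[7:10] = FB 9B 23 -> value 577019 (3 byte(s))

Answer: 2 1 3 1 3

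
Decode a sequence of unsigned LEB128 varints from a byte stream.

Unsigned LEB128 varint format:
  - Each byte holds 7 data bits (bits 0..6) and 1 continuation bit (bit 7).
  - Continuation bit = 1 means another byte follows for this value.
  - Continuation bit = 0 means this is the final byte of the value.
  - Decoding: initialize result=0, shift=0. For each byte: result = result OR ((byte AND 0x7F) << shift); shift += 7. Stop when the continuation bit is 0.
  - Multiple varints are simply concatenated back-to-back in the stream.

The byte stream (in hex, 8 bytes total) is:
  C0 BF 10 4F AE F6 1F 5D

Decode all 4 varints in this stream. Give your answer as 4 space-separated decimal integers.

  byte[0]=0xC0 cont=1 payload=0x40=64: acc |= 64<<0 -> acc=64 shift=7
  byte[1]=0xBF cont=1 payload=0x3F=63: acc |= 63<<7 -> acc=8128 shift=14
  byte[2]=0x10 cont=0 payload=0x10=16: acc |= 16<<14 -> acc=270272 shift=21 [end]
Varint 1: bytes[0:3] = C0 BF 10 -> value 270272 (3 byte(s))
  byte[3]=0x4F cont=0 payload=0x4F=79: acc |= 79<<0 -> acc=79 shift=7 [end]
Varint 2: bytes[3:4] = 4F -> value 79 (1 byte(s))
  byte[4]=0xAE cont=1 payload=0x2E=46: acc |= 46<<0 -> acc=46 shift=7
  byte[5]=0xF6 cont=1 payload=0x76=118: acc |= 118<<7 -> acc=15150 shift=14
  byte[6]=0x1F cont=0 payload=0x1F=31: acc |= 31<<14 -> acc=523054 shift=21 [end]
Varint 3: bytes[4:7] = AE F6 1F -> value 523054 (3 byte(s))
  byte[7]=0x5D cont=0 payload=0x5D=93: acc |= 93<<0 -> acc=93 shift=7 [end]
Varint 4: bytes[7:8] = 5D -> value 93 (1 byte(s))

Answer: 270272 79 523054 93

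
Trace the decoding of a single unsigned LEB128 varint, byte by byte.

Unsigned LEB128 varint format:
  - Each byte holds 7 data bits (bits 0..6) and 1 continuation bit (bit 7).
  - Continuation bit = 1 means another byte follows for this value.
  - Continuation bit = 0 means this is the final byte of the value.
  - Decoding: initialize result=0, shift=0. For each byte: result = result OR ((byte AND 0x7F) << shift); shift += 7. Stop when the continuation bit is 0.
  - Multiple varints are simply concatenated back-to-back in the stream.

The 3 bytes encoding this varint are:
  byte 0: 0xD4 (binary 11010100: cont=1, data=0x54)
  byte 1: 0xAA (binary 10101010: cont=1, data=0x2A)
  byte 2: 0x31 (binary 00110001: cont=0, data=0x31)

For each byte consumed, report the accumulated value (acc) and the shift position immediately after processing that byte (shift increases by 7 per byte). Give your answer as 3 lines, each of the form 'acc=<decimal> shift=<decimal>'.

Answer: acc=84 shift=7
acc=5460 shift=14
acc=808276 shift=21

Derivation:
byte 0=0xD4: payload=0x54=84, contrib = 84<<0 = 84; acc -> 84, shift -> 7
byte 1=0xAA: payload=0x2A=42, contrib = 42<<7 = 5376; acc -> 5460, shift -> 14
byte 2=0x31: payload=0x31=49, contrib = 49<<14 = 802816; acc -> 808276, shift -> 21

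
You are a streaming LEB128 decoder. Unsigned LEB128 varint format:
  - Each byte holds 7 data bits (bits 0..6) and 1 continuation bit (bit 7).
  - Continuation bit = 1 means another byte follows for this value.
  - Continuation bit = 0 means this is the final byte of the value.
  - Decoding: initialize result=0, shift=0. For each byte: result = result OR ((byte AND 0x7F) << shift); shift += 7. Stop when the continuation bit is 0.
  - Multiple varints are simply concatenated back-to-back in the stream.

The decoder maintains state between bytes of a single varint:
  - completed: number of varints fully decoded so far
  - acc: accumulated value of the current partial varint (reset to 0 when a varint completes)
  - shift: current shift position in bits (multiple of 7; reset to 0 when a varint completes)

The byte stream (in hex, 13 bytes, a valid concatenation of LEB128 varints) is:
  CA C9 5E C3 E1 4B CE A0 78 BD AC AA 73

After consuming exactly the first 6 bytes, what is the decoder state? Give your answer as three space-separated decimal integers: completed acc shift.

Answer: 2 0 0

Derivation:
byte[0]=0xCA cont=1 payload=0x4A: acc |= 74<<0 -> completed=0 acc=74 shift=7
byte[1]=0xC9 cont=1 payload=0x49: acc |= 73<<7 -> completed=0 acc=9418 shift=14
byte[2]=0x5E cont=0 payload=0x5E: varint #1 complete (value=1549514); reset -> completed=1 acc=0 shift=0
byte[3]=0xC3 cont=1 payload=0x43: acc |= 67<<0 -> completed=1 acc=67 shift=7
byte[4]=0xE1 cont=1 payload=0x61: acc |= 97<<7 -> completed=1 acc=12483 shift=14
byte[5]=0x4B cont=0 payload=0x4B: varint #2 complete (value=1241283); reset -> completed=2 acc=0 shift=0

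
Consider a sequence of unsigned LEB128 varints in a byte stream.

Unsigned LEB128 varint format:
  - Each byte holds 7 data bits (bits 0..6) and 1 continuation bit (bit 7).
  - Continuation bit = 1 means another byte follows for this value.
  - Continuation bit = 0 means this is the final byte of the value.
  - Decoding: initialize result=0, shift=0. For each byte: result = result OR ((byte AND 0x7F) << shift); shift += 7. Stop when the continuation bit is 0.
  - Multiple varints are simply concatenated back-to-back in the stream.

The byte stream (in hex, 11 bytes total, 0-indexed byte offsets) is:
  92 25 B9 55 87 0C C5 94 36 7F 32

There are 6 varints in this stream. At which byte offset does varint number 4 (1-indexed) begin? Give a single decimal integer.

  byte[0]=0x92 cont=1 payload=0x12=18: acc |= 18<<0 -> acc=18 shift=7
  byte[1]=0x25 cont=0 payload=0x25=37: acc |= 37<<7 -> acc=4754 shift=14 [end]
Varint 1: bytes[0:2] = 92 25 -> value 4754 (2 byte(s))
  byte[2]=0xB9 cont=1 payload=0x39=57: acc |= 57<<0 -> acc=57 shift=7
  byte[3]=0x55 cont=0 payload=0x55=85: acc |= 85<<7 -> acc=10937 shift=14 [end]
Varint 2: bytes[2:4] = B9 55 -> value 10937 (2 byte(s))
  byte[4]=0x87 cont=1 payload=0x07=7: acc |= 7<<0 -> acc=7 shift=7
  byte[5]=0x0C cont=0 payload=0x0C=12: acc |= 12<<7 -> acc=1543 shift=14 [end]
Varint 3: bytes[4:6] = 87 0C -> value 1543 (2 byte(s))
  byte[6]=0xC5 cont=1 payload=0x45=69: acc |= 69<<0 -> acc=69 shift=7
  byte[7]=0x94 cont=1 payload=0x14=20: acc |= 20<<7 -> acc=2629 shift=14
  byte[8]=0x36 cont=0 payload=0x36=54: acc |= 54<<14 -> acc=887365 shift=21 [end]
Varint 4: bytes[6:9] = C5 94 36 -> value 887365 (3 byte(s))
  byte[9]=0x7F cont=0 payload=0x7F=127: acc |= 127<<0 -> acc=127 shift=7 [end]
Varint 5: bytes[9:10] = 7F -> value 127 (1 byte(s))
  byte[10]=0x32 cont=0 payload=0x32=50: acc |= 50<<0 -> acc=50 shift=7 [end]
Varint 6: bytes[10:11] = 32 -> value 50 (1 byte(s))

Answer: 6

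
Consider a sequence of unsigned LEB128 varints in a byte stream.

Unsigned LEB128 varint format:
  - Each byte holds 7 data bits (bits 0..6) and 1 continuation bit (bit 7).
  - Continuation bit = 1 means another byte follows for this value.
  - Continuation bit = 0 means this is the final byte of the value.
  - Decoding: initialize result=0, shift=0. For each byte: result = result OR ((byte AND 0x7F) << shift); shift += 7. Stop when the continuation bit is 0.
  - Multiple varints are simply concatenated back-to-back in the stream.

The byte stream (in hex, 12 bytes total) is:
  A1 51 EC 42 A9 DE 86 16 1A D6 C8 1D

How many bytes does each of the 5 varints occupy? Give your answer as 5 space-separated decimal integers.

  byte[0]=0xA1 cont=1 payload=0x21=33: acc |= 33<<0 -> acc=33 shift=7
  byte[1]=0x51 cont=0 payload=0x51=81: acc |= 81<<7 -> acc=10401 shift=14 [end]
Varint 1: bytes[0:2] = A1 51 -> value 10401 (2 byte(s))
  byte[2]=0xEC cont=1 payload=0x6C=108: acc |= 108<<0 -> acc=108 shift=7
  byte[3]=0x42 cont=0 payload=0x42=66: acc |= 66<<7 -> acc=8556 shift=14 [end]
Varint 2: bytes[2:4] = EC 42 -> value 8556 (2 byte(s))
  byte[4]=0xA9 cont=1 payload=0x29=41: acc |= 41<<0 -> acc=41 shift=7
  byte[5]=0xDE cont=1 payload=0x5E=94: acc |= 94<<7 -> acc=12073 shift=14
  byte[6]=0x86 cont=1 payload=0x06=6: acc |= 6<<14 -> acc=110377 shift=21
  byte[7]=0x16 cont=0 payload=0x16=22: acc |= 22<<21 -> acc=46247721 shift=28 [end]
Varint 3: bytes[4:8] = A9 DE 86 16 -> value 46247721 (4 byte(s))
  byte[8]=0x1A cont=0 payload=0x1A=26: acc |= 26<<0 -> acc=26 shift=7 [end]
Varint 4: bytes[8:9] = 1A -> value 26 (1 byte(s))
  byte[9]=0xD6 cont=1 payload=0x56=86: acc |= 86<<0 -> acc=86 shift=7
  byte[10]=0xC8 cont=1 payload=0x48=72: acc |= 72<<7 -> acc=9302 shift=14
  byte[11]=0x1D cont=0 payload=0x1D=29: acc |= 29<<14 -> acc=484438 shift=21 [end]
Varint 5: bytes[9:12] = D6 C8 1D -> value 484438 (3 byte(s))

Answer: 2 2 4 1 3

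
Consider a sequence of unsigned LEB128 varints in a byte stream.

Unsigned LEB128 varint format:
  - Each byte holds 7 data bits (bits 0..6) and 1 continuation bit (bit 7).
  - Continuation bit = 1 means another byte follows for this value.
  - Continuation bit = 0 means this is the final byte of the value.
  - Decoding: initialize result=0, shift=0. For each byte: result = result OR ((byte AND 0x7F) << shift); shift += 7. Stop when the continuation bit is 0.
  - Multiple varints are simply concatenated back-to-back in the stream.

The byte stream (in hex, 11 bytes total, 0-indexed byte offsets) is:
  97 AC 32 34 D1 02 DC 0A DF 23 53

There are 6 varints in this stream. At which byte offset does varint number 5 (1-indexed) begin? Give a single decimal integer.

Answer: 8

Derivation:
  byte[0]=0x97 cont=1 payload=0x17=23: acc |= 23<<0 -> acc=23 shift=7
  byte[1]=0xAC cont=1 payload=0x2C=44: acc |= 44<<7 -> acc=5655 shift=14
  byte[2]=0x32 cont=0 payload=0x32=50: acc |= 50<<14 -> acc=824855 shift=21 [end]
Varint 1: bytes[0:3] = 97 AC 32 -> value 824855 (3 byte(s))
  byte[3]=0x34 cont=0 payload=0x34=52: acc |= 52<<0 -> acc=52 shift=7 [end]
Varint 2: bytes[3:4] = 34 -> value 52 (1 byte(s))
  byte[4]=0xD1 cont=1 payload=0x51=81: acc |= 81<<0 -> acc=81 shift=7
  byte[5]=0x02 cont=0 payload=0x02=2: acc |= 2<<7 -> acc=337 shift=14 [end]
Varint 3: bytes[4:6] = D1 02 -> value 337 (2 byte(s))
  byte[6]=0xDC cont=1 payload=0x5C=92: acc |= 92<<0 -> acc=92 shift=7
  byte[7]=0x0A cont=0 payload=0x0A=10: acc |= 10<<7 -> acc=1372 shift=14 [end]
Varint 4: bytes[6:8] = DC 0A -> value 1372 (2 byte(s))
  byte[8]=0xDF cont=1 payload=0x5F=95: acc |= 95<<0 -> acc=95 shift=7
  byte[9]=0x23 cont=0 payload=0x23=35: acc |= 35<<7 -> acc=4575 shift=14 [end]
Varint 5: bytes[8:10] = DF 23 -> value 4575 (2 byte(s))
  byte[10]=0x53 cont=0 payload=0x53=83: acc |= 83<<0 -> acc=83 shift=7 [end]
Varint 6: bytes[10:11] = 53 -> value 83 (1 byte(s))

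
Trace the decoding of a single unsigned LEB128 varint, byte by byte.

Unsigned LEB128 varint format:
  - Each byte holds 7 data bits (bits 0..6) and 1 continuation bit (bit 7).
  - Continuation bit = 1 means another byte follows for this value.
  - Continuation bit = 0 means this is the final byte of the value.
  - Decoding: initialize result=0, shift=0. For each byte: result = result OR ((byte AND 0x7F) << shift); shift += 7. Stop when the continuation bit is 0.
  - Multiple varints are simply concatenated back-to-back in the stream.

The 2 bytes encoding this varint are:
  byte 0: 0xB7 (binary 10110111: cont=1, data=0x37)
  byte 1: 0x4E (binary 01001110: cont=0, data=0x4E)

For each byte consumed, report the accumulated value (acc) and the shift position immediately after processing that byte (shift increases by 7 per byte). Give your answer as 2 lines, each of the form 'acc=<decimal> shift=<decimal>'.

byte 0=0xB7: payload=0x37=55, contrib = 55<<0 = 55; acc -> 55, shift -> 7
byte 1=0x4E: payload=0x4E=78, contrib = 78<<7 = 9984; acc -> 10039, shift -> 14

Answer: acc=55 shift=7
acc=10039 shift=14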